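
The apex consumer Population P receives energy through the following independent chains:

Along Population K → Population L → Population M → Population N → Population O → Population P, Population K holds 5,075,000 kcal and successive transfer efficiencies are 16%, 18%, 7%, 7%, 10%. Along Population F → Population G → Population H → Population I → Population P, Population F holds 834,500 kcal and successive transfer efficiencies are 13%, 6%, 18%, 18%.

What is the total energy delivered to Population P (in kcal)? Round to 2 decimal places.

Via Population K: 5075000 × 0.16 × 0.18 × 0.07 × 0.07 × 0.1 = 71.6184 kcal
Via Population F: 834500 × 0.13 × 0.06 × 0.18 × 0.18 = 210.89484 kcal
Total at Population P: 71.6184 + 210.89484 = 282.51324 kcal

282.51 kcal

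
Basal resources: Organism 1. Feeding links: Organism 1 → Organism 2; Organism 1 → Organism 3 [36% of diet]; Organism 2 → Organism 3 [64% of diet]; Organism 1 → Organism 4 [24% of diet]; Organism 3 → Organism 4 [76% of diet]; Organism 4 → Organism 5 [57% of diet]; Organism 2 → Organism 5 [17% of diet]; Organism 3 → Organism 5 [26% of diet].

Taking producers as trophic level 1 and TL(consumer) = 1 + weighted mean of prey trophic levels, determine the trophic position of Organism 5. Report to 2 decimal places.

3.88

Organism 2: 1 + 1 = 2
Organism 3: 1 + (0.36×1 + 0.64×2) = 2.64
Organism 4: 1 + (0.24×1 + 0.76×2.64) = 3.2464
Organism 5: 1 + (0.57×3.2464 + 0.17×2 + 0.26×2.64) = 3.876848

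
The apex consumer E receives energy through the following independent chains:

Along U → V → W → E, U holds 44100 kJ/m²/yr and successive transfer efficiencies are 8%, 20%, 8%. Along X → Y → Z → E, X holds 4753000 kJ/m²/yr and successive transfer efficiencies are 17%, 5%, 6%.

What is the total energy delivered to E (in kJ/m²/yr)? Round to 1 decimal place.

Via U: 44100 × 0.08 × 0.2 × 0.08 = 56.448 kJ/m²/yr
Via X: 4753000 × 0.17 × 0.05 × 0.06 = 2424.03 kJ/m²/yr
Total at E: 56.448 + 2424.03 = 2480.478 kJ/m²/yr

2480.5 kJ/m²/yr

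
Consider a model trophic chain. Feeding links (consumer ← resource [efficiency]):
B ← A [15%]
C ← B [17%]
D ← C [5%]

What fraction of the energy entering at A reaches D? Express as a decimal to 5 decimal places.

Product of link efficiencies: 0.15 × 0.17 × 0.05 = 0.001275

0.00128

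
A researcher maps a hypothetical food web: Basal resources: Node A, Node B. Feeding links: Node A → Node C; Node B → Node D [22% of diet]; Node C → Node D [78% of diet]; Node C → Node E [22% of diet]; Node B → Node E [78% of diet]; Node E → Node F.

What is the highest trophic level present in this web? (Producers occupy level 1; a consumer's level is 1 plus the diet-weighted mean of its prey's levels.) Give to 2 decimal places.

3.22

Node C: 1 + 1 = 2
Node D: 1 + (0.22×1 + 0.78×2) = 2.78
Node E: 1 + (0.22×2 + 0.78×1) = 2.22
Node F: 1 + 2.22 = 3.22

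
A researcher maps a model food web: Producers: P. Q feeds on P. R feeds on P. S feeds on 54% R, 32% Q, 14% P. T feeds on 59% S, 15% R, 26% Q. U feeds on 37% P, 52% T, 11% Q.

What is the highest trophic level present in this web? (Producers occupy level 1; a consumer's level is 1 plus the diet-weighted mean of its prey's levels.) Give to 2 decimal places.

Q: 1 + 1 = 2
R: 1 + 1 = 2
S: 1 + (0.54×2 + 0.32×2 + 0.14×1) = 2.86
T: 1 + (0.59×2.86 + 0.15×2 + 0.26×2) = 3.5074
U: 1 + (0.37×1 + 0.52×3.5074 + 0.11×2) = 3.413848

3.51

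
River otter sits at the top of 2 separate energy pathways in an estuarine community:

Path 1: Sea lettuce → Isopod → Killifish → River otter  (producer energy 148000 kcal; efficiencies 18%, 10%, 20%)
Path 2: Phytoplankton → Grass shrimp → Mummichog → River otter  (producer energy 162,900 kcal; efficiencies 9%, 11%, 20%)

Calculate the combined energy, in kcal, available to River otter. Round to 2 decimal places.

855.34 kcal

Path 1: 148000 × 0.18 × 0.1 × 0.2 = 532.8 kcal
Path 2: 162900 × 0.09 × 0.11 × 0.2 = 322.542 kcal
Total at River otter: 532.8 + 322.542 = 855.342 kcal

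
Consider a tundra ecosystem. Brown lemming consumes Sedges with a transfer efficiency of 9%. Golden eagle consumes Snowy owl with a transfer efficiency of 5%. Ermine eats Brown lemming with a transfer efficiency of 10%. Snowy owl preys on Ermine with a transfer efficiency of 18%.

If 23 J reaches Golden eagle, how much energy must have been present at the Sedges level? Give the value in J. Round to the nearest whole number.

283951 J

Cumulative transfer efficiency: 0.09 × 0.1 × 0.18 × 0.05 = 0.000081
Sedges energy = 23 / 0.000081 = 283951 J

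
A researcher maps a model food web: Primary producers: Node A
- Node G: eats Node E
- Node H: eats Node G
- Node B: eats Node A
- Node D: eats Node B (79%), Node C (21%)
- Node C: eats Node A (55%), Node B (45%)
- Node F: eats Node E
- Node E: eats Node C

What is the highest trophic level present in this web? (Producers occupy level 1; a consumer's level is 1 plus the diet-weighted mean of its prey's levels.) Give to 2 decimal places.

5.45

Node B: 1 + 1 = 2
Node C: 1 + (0.55×1 + 0.45×2) = 2.45
Node D: 1 + (0.79×2 + 0.21×2.45) = 3.0945
Node E: 1 + 2.45 = 3.45
Node F: 1 + 3.45 = 4.45
Node G: 1 + 3.45 = 4.45
Node H: 1 + 4.45 = 5.45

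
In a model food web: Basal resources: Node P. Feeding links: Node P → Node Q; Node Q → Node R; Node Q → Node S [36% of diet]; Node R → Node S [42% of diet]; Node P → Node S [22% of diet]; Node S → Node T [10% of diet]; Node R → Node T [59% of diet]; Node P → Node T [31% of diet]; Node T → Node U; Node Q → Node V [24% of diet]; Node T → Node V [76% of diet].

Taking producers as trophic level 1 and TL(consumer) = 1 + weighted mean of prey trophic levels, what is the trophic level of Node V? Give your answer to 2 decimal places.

4.06

Node Q: 1 + 1 = 2
Node R: 1 + 2 = 3
Node S: 1 + (0.36×2 + 0.42×3 + 0.22×1) = 3.2
Node T: 1 + (0.1×3.2 + 0.59×3 + 0.31×1) = 3.4
Node U: 1 + 3.4 = 4.4
Node V: 1 + (0.24×2 + 0.76×3.4) = 4.064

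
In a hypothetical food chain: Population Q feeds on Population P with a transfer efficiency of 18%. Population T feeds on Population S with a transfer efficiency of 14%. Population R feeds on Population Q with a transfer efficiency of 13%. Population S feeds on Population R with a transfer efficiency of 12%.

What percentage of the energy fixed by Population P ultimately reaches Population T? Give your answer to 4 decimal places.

0.0393%

Product of link efficiencies: 0.18 × 0.13 × 0.12 × 0.14 = 0.00039312
As a percentage: 0.00039312 × 100 = 0.0393%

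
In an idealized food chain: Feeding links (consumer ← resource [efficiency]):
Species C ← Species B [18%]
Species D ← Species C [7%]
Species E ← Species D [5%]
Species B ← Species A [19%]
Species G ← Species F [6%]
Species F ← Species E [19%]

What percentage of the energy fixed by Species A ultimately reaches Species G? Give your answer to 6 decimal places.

Product of link efficiencies: 0.19 × 0.18 × 0.07 × 0.05 × 0.19 × 0.06 = 0.00000136458
As a percentage: 0.00000136458 × 100 = 0.000136%

0.000136%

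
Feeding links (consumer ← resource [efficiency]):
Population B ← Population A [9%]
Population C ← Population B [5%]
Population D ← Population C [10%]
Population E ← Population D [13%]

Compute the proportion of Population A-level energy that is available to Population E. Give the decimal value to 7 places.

Product of link efficiencies: 0.09 × 0.05 × 0.1 × 0.13 = 0.0000585

0.0000585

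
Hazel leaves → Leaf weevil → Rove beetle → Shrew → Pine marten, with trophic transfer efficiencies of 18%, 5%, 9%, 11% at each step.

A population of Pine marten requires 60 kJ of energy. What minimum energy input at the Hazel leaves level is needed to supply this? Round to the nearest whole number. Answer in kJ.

673401 kJ

Cumulative transfer efficiency: 0.18 × 0.05 × 0.09 × 0.11 = 0.0000891
Hazel leaves energy = 60 / 0.0000891 = 673401 kJ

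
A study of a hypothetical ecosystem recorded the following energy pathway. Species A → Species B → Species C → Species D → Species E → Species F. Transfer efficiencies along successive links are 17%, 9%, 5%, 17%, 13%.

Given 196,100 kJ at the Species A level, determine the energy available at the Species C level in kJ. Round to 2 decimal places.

3000.33 kJ

Species B: 196100 × 0.17 = 33337 kJ
Species C: 33337 × 0.09 = 3000.33 kJ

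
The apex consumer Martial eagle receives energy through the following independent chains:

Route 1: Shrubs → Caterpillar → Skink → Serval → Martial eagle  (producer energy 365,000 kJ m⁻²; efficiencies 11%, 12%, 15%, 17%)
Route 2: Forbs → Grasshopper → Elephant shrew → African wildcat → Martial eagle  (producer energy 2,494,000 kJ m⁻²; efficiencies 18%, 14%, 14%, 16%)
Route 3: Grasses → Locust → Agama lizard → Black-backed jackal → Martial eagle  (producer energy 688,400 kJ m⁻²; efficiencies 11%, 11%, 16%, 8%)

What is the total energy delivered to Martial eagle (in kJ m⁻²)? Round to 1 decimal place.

1637.3 kJ m⁻²

Route 1: 365000 × 0.11 × 0.12 × 0.15 × 0.17 = 122.859 kJ m⁻²
Route 2: 2494000 × 0.18 × 0.14 × 0.14 × 0.16 = 1407.81312 kJ m⁻²
Route 3: 688400 × 0.11 × 0.11 × 0.16 × 0.08 = 106.619392 kJ m⁻²
Total at Martial eagle: 122.859 + 1407.81312 + 106.619392 = 1637.291512 kJ m⁻²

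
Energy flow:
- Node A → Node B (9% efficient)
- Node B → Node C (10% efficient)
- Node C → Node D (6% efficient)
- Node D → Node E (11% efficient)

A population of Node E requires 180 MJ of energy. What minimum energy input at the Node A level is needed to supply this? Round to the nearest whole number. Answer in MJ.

Cumulative transfer efficiency: 0.09 × 0.1 × 0.06 × 0.11 = 0.0000594
Node A energy = 180 / 0.0000594 = 3030303 MJ

3030303 MJ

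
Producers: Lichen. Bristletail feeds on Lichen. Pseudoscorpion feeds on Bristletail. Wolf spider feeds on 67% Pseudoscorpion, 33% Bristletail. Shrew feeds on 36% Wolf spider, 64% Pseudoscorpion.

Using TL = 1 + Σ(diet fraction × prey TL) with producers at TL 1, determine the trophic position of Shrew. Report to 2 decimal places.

4.24

Bristletail: 1 + 1 = 2
Pseudoscorpion: 1 + 2 = 3
Wolf spider: 1 + (0.67×3 + 0.33×2) = 3.67
Shrew: 1 + (0.36×3.67 + 0.64×3) = 4.2412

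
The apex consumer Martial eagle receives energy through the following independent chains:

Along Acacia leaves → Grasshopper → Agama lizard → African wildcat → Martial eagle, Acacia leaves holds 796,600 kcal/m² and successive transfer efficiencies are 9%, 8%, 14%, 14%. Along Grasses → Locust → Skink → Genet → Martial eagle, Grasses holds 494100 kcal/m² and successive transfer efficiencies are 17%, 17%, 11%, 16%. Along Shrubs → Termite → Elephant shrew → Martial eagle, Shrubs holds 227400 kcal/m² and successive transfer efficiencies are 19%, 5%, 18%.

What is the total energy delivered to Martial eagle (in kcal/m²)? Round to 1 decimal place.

752.6 kcal/m²

Via Acacia leaves: 796600 × 0.09 × 0.08 × 0.14 × 0.14 = 112.416192 kcal/m²
Via Grasses: 494100 × 0.17 × 0.17 × 0.11 × 0.16 = 251.319024 kcal/m²
Via Shrubs: 227400 × 0.19 × 0.05 × 0.18 = 388.854 kcal/m²
Total at Martial eagle: 112.416192 + 251.319024 + 388.854 = 752.589216 kcal/m²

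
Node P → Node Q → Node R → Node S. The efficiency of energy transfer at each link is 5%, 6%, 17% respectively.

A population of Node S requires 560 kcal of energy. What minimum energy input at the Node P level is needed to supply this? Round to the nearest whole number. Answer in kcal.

1098039 kcal

Cumulative transfer efficiency: 0.05 × 0.06 × 0.17 = 0.00051
Node P energy = 560 / 0.00051 = 1098039 kcal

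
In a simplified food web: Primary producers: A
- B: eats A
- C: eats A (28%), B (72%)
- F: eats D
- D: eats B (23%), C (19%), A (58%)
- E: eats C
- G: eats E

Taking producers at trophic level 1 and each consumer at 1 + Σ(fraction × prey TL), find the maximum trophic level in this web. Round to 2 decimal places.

B: 1 + 1 = 2
C: 1 + (0.28×1 + 0.72×2) = 2.72
D: 1 + (0.23×2 + 0.19×2.72 + 0.58×1) = 2.5568
E: 1 + 2.72 = 3.72
F: 1 + 2.5568 = 3.5568
G: 1 + 3.72 = 4.72

4.72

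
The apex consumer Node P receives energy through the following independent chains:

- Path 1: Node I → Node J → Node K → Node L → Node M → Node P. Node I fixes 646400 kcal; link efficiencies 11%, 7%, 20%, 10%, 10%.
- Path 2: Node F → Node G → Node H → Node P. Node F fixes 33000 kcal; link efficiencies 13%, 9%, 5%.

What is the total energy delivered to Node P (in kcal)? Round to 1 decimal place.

29.3 kcal

Path 1: 646400 × 0.11 × 0.07 × 0.2 × 0.1 × 0.1 = 9.95456 kcal
Path 2: 33000 × 0.13 × 0.09 × 0.05 = 19.305 kcal
Total at Node P: 9.95456 + 19.305 = 29.25956 kcal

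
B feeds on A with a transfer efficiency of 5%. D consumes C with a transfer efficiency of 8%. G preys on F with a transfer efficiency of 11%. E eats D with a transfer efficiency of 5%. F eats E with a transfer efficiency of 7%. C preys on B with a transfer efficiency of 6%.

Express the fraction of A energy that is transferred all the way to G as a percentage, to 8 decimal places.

0.00000924%

Product of link efficiencies: 0.05 × 0.06 × 0.08 × 0.05 × 0.07 × 0.11 = 0.0000000924
As a percentage: 0.0000000924 × 100 = 0.00000924%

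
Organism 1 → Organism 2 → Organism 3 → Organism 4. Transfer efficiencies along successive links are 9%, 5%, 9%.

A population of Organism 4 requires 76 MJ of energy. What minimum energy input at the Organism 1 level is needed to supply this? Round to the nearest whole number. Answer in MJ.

187654 MJ

Cumulative transfer efficiency: 0.09 × 0.05 × 0.09 = 0.000405
Organism 1 energy = 76 / 0.000405 = 187654 MJ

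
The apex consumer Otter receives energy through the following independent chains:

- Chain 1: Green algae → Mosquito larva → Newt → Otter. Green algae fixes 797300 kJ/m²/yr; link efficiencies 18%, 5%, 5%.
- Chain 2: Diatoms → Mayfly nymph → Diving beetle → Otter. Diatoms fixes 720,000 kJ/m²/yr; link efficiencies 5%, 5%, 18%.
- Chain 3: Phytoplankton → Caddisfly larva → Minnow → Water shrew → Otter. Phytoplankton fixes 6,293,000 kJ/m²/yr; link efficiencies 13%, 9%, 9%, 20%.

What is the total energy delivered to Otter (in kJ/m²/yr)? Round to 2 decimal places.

Chain 1: 797300 × 0.18 × 0.05 × 0.05 = 358.785 kJ/m²/yr
Chain 2: 720000 × 0.05 × 0.05 × 0.18 = 324 kJ/m²/yr
Chain 3: 6293000 × 0.13 × 0.09 × 0.09 × 0.2 = 1325.3058 kJ/m²/yr
Total at Otter: 358.785 + 324 + 1325.3058 = 2008.0908 kJ/m²/yr

2008.09 kJ/m²/yr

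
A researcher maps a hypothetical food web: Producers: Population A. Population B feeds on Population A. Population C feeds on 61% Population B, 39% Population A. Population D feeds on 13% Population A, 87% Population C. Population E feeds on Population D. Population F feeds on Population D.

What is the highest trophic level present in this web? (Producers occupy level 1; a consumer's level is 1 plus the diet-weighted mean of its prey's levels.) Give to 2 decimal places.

Population B: 1 + 1 = 2
Population C: 1 + (0.61×2 + 0.39×1) = 2.61
Population D: 1 + (0.13×1 + 0.87×2.61) = 3.4007
Population E: 1 + 3.4007 = 4.4007
Population F: 1 + 3.4007 = 4.4007

4.40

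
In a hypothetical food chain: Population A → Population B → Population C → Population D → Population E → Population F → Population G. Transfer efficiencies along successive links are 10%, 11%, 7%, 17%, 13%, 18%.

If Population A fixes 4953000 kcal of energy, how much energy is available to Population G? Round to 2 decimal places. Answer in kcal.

Population B: 4953000 × 0.1 = 495300 kcal
Population C: 495300 × 0.11 = 54483 kcal
Population D: 54483 × 0.07 = 3813.81 kcal
Population E: 3813.81 × 0.17 = 648.3477 kcal
Population F: 648.3477 × 0.13 = 84.285201 kcal
Population G: 84.285201 × 0.18 = 15.17133618 kcal

15.17 kcal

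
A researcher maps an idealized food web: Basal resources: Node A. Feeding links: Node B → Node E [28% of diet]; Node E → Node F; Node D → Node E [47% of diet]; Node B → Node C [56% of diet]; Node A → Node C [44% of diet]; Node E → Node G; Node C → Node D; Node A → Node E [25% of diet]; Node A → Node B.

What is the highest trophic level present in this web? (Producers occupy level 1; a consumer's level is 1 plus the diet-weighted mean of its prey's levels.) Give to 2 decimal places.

4.48

Node B: 1 + 1 = 2
Node C: 1 + (0.56×2 + 0.44×1) = 2.56
Node D: 1 + 2.56 = 3.56
Node E: 1 + (0.47×3.56 + 0.28×2 + 0.25×1) = 3.4832
Node F: 1 + 3.4832 = 4.4832
Node G: 1 + 3.4832 = 4.4832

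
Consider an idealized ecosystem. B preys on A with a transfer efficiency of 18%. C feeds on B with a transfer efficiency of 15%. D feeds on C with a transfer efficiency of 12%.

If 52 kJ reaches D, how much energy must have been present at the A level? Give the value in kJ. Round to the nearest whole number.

Cumulative transfer efficiency: 0.18 × 0.15 × 0.12 = 0.00324
A energy = 52 / 0.00324 = 16049 kJ

16049 kJ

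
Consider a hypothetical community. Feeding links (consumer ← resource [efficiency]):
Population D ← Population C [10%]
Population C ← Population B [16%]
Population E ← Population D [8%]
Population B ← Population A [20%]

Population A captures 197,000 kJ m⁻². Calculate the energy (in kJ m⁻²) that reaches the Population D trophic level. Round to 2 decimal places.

Population B: 197000 × 0.2 = 39400 kJ m⁻²
Population C: 39400 × 0.16 = 6304 kJ m⁻²
Population D: 6304 × 0.1 = 630.4 kJ m⁻²

630.40 kJ m⁻²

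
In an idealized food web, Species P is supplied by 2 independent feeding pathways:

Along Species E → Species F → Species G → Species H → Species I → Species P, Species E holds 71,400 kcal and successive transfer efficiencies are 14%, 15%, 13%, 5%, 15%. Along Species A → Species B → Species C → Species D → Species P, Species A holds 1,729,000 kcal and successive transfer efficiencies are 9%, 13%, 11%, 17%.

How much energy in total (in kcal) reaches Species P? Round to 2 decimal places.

379.75 kcal

Via Species E: 71400 × 0.14 × 0.15 × 0.13 × 0.05 × 0.15 = 1.461915 kcal
Via Species A: 1729000 × 0.09 × 0.13 × 0.11 × 0.17 = 378.28791 kcal
Total at Species P: 1.461915 + 378.28791 = 379.749825 kcal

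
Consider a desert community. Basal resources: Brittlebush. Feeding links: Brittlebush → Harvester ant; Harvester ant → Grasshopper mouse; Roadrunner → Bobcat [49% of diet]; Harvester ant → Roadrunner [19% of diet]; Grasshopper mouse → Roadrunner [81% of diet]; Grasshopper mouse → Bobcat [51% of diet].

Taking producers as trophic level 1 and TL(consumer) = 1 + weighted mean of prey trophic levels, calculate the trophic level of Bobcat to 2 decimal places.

Harvester ant: 1 + 1 = 2
Grasshopper mouse: 1 + 2 = 3
Roadrunner: 1 + (0.81×3 + 0.19×2) = 3.81
Bobcat: 1 + (0.49×3.81 + 0.51×3) = 4.3969

4.40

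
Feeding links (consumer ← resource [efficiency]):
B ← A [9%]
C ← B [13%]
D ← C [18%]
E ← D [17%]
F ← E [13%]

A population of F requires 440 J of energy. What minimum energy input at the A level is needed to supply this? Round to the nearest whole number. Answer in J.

9453705 J

Cumulative transfer efficiency: 0.09 × 0.13 × 0.18 × 0.17 × 0.13 = 0.0000465426
A energy = 440 / 0.0000465426 = 9453705 J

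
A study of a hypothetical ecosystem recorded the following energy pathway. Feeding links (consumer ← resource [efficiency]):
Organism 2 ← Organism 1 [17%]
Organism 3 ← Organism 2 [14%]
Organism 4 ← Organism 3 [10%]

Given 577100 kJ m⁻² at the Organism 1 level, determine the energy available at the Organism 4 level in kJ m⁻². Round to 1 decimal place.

Organism 2: 577100 × 0.17 = 98107 kJ m⁻²
Organism 3: 98107 × 0.14 = 13734.98 kJ m⁻²
Organism 4: 13734.98 × 0.1 = 1373.498 kJ m⁻²

1373.5 kJ m⁻²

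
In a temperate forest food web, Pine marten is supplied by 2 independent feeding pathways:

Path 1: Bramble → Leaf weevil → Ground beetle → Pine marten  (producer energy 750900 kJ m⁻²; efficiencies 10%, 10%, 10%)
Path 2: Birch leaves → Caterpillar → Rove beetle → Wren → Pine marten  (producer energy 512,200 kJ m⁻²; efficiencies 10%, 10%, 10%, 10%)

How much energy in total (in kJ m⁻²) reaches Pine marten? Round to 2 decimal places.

Path 1: 750900 × 0.1 × 0.1 × 0.1 = 750.9 kJ m⁻²
Path 2: 512200 × 0.1 × 0.1 × 0.1 × 0.1 = 51.22 kJ m⁻²
Total at Pine marten: 750.9 + 51.22 = 802.12 kJ m⁻²

802.12 kJ m⁻²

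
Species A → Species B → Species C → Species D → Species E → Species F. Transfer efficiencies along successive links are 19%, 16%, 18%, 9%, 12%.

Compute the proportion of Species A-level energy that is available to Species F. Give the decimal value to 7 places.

Product of link efficiencies: 0.19 × 0.16 × 0.18 × 0.09 × 0.12 = 0.0000590976

0.0000591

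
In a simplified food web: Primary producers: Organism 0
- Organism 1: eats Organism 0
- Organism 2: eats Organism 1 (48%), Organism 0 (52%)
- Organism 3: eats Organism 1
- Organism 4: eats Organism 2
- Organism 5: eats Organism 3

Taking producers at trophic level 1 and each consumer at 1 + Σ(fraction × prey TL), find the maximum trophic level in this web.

Organism 1: 1 + 1 = 2
Organism 2: 1 + (0.48×2 + 0.52×1) = 2.48
Organism 3: 1 + 2 = 3
Organism 4: 1 + 2.48 = 3.48
Organism 5: 1 + 3 = 4

4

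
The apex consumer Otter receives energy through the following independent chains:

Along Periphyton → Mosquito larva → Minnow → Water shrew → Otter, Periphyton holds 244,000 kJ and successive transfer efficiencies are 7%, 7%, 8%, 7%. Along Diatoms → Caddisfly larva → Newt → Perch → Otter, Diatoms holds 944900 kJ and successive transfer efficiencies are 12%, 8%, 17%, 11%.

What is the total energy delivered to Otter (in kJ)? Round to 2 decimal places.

176.32 kJ

Via Periphyton: 244000 × 0.07 × 0.07 × 0.08 × 0.07 = 6.69536 kJ
Via Diatoms: 944900 × 0.12 × 0.08 × 0.17 × 0.11 = 169.628448 kJ
Total at Otter: 6.69536 + 169.628448 = 176.323808 kJ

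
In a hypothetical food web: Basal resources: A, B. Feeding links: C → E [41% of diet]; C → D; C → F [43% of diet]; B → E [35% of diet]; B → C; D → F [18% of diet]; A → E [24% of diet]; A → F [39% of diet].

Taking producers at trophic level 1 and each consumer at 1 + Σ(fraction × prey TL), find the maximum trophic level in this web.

C: 1 + 1 = 2
D: 1 + 2 = 3
E: 1 + (0.35×1 + 0.24×1 + 0.41×2) = 2.41
F: 1 + (0.18×3 + 0.39×1 + 0.43×2) = 2.79

3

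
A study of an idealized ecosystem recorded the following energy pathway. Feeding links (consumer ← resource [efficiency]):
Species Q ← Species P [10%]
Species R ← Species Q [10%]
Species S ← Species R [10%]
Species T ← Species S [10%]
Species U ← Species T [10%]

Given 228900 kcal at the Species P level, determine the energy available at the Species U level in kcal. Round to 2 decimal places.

2.29 kcal

Species Q: 228900 × 0.1 = 22890 kcal
Species R: 22890 × 0.1 = 2289 kcal
Species S: 2289 × 0.1 = 228.9 kcal
Species T: 228.9 × 0.1 = 22.89 kcal
Species U: 22.89 × 0.1 = 2.289 kcal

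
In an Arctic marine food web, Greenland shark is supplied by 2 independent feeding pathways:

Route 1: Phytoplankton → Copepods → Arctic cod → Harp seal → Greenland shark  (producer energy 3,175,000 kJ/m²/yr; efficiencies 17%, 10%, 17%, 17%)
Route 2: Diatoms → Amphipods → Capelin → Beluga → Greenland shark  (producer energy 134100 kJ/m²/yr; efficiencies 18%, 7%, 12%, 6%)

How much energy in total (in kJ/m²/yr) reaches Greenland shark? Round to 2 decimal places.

1572.04 kJ/m²/yr

Route 1: 3175000 × 0.17 × 0.1 × 0.17 × 0.17 = 1559.8775 kJ/m²/yr
Route 2: 134100 × 0.18 × 0.07 × 0.12 × 0.06 = 12.165552 kJ/m²/yr
Total at Greenland shark: 1559.8775 + 12.165552 = 1572.043052 kJ/m²/yr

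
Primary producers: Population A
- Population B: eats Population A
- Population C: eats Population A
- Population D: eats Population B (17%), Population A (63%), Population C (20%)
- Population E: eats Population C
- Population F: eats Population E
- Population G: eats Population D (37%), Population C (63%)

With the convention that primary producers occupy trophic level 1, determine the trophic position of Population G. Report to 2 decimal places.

Population B: 1 + 1 = 2
Population C: 1 + 1 = 2
Population D: 1 + (0.17×2 + 0.63×1 + 0.2×2) = 2.37
Population E: 1 + 2 = 3
Population F: 1 + 3 = 4
Population G: 1 + (0.37×2.37 + 0.63×2) = 3.1369

3.14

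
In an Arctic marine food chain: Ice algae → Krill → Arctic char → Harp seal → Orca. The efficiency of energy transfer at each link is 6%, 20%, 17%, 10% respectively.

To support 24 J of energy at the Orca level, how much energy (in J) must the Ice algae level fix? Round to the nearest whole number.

117647 J

Cumulative transfer efficiency: 0.06 × 0.2 × 0.17 × 0.1 = 0.000204
Ice algae energy = 24 / 0.000204 = 117647 J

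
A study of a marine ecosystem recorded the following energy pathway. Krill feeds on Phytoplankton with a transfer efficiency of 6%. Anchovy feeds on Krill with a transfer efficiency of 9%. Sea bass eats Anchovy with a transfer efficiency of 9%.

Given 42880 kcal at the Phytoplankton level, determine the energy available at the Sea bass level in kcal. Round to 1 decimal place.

20.8 kcal

Krill: 42880 × 0.06 = 2572.8 kcal
Anchovy: 2572.8 × 0.09 = 231.552 kcal
Sea bass: 231.552 × 0.09 = 20.83968 kcal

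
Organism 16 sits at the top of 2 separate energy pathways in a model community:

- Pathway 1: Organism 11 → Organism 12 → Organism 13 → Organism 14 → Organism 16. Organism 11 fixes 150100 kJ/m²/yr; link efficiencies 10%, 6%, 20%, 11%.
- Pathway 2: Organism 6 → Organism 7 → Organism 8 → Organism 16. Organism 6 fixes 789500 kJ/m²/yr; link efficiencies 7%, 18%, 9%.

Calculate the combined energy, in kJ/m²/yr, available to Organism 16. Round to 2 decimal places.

Pathway 1: 150100 × 0.1 × 0.06 × 0.2 × 0.11 = 19.8132 kJ/m²/yr
Pathway 2: 789500 × 0.07 × 0.18 × 0.09 = 895.293 kJ/m²/yr
Total at Organism 16: 19.8132 + 895.293 = 915.1062 kJ/m²/yr

915.11 kJ/m²/yr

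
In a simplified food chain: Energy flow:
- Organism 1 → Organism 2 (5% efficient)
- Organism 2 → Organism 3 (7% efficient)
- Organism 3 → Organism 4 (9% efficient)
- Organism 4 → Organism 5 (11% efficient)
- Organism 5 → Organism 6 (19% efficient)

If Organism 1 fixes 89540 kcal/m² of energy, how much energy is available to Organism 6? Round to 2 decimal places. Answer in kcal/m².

0.59 kcal/m²

Organism 2: 89540 × 0.05 = 4477 kcal/m²
Organism 3: 4477 × 0.07 = 313.39 kcal/m²
Organism 4: 313.39 × 0.09 = 28.2051 kcal/m²
Organism 5: 28.2051 × 0.11 = 3.102561 kcal/m²
Organism 6: 3.102561 × 0.19 = 0.58948659 kcal/m²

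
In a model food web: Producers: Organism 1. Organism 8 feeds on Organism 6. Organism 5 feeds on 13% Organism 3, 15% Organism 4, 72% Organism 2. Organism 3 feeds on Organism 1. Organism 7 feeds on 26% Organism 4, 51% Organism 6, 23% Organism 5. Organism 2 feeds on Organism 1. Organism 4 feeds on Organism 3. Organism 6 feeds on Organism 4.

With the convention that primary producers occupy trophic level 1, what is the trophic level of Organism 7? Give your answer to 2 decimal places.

Organism 2: 1 + 1 = 2
Organism 3: 1 + 1 = 2
Organism 4: 1 + 2 = 3
Organism 5: 1 + (0.13×2 + 0.15×3 + 0.72×2) = 3.15
Organism 6: 1 + 3 = 4
Organism 7: 1 + (0.26×3 + 0.51×4 + 0.23×3.15) = 4.5445
Organism 8: 1 + 4 = 5

4.54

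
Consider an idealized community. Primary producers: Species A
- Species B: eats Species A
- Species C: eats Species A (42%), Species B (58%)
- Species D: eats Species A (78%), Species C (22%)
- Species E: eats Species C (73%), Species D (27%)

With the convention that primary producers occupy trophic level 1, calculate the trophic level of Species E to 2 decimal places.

Species B: 1 + 1 = 2
Species C: 1 + (0.42×1 + 0.58×2) = 2.58
Species D: 1 + (0.78×1 + 0.22×2.58) = 2.3476
Species E: 1 + (0.73×2.58 + 0.27×2.3476) = 3.517252

3.52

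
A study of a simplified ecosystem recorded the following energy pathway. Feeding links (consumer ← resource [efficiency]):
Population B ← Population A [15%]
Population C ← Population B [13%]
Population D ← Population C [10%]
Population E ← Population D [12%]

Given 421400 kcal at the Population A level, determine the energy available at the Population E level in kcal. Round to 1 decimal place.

98.6 kcal

Population B: 421400 × 0.15 = 63210 kcal
Population C: 63210 × 0.13 = 8217.3 kcal
Population D: 8217.3 × 0.1 = 821.73 kcal
Population E: 821.73 × 0.12 = 98.6076 kcal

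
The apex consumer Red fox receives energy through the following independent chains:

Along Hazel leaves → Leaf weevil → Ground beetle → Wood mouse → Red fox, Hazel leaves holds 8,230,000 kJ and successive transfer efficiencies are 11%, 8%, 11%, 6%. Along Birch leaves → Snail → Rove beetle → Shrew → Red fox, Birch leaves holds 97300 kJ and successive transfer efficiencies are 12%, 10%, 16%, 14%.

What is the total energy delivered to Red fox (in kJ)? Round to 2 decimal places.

504.15 kJ

Via Hazel leaves: 8230000 × 0.11 × 0.08 × 0.11 × 0.06 = 477.9984 kJ
Via Birch leaves: 97300 × 0.12 × 0.1 × 0.16 × 0.14 = 26.15424 kJ
Total at Red fox: 477.9984 + 26.15424 = 504.15264 kJ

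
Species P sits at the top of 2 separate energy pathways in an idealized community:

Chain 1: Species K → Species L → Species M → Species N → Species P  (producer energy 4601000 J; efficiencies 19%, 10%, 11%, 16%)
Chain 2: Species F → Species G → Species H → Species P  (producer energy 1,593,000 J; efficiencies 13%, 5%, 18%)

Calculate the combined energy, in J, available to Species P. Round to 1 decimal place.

Chain 1: 4601000 × 0.19 × 0.1 × 0.11 × 0.16 = 1538.5744 J
Chain 2: 1593000 × 0.13 × 0.05 × 0.18 = 1863.81 J
Total at Species P: 1538.5744 + 1863.81 = 3402.3844 J

3402.4 J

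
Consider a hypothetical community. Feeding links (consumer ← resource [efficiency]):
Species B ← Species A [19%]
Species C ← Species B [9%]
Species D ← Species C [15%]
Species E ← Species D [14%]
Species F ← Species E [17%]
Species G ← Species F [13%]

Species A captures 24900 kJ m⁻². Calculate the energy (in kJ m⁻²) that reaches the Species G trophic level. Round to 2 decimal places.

0.20 kJ m⁻²

Species B: 24900 × 0.19 = 4731 kJ m⁻²
Species C: 4731 × 0.09 = 425.79 kJ m⁻²
Species D: 425.79 × 0.15 = 63.8685 kJ m⁻²
Species E: 63.8685 × 0.14 = 8.94159 kJ m⁻²
Species F: 8.94159 × 0.17 = 1.5200703 kJ m⁻²
Species G: 1.5200703 × 0.13 = 0.197609139 kJ m⁻²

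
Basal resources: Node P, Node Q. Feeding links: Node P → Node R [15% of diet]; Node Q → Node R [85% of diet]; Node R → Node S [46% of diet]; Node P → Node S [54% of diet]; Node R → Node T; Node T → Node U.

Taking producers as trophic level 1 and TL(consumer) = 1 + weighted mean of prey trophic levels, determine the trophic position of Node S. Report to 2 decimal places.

2.46

Node R: 1 + (0.15×1 + 0.85×1) = 2
Node S: 1 + (0.46×2 + 0.54×1) = 2.46
Node T: 1 + 2 = 3
Node U: 1 + 3 = 4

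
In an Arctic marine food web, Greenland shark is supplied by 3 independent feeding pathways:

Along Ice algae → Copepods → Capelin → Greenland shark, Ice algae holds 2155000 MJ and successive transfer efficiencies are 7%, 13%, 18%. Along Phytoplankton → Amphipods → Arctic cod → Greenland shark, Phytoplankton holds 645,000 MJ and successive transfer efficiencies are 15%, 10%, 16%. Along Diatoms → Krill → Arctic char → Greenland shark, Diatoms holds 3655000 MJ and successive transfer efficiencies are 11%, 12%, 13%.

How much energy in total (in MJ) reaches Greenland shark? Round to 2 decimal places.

11349.87 MJ

Via Ice algae: 2155000 × 0.07 × 0.13 × 0.18 = 3529.89 MJ
Via Phytoplankton: 645000 × 0.15 × 0.1 × 0.16 = 1548 MJ
Via Diatoms: 3655000 × 0.11 × 0.12 × 0.13 = 6271.98 MJ
Total at Greenland shark: 3529.89 + 1548 + 6271.98 = 11349.87 MJ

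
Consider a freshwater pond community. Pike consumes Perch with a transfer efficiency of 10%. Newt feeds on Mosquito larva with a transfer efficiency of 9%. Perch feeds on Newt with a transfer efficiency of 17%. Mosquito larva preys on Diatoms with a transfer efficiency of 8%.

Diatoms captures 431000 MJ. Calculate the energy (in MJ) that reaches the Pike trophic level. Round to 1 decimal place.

Mosquito larva: 431000 × 0.08 = 34480 MJ
Newt: 34480 × 0.09 = 3103.2 MJ
Perch: 3103.2 × 0.17 = 527.544 MJ
Pike: 527.544 × 0.1 = 52.7544 MJ

52.8 MJ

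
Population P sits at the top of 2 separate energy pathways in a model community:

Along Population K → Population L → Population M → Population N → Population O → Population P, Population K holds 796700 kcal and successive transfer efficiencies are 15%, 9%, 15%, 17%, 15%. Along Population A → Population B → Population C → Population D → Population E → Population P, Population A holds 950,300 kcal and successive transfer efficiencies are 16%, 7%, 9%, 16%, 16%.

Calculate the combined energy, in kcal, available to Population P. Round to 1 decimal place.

Via Population K: 796700 × 0.15 × 0.09 × 0.15 × 0.17 × 0.15 = 41.13959625 kcal
Via Population A: 950300 × 0.16 × 0.07 × 0.09 × 0.16 × 0.16 = 24.52230144 kcal
Total at Population P: 41.13959625 + 24.52230144 = 65.66189769 kcal

65.7 kcal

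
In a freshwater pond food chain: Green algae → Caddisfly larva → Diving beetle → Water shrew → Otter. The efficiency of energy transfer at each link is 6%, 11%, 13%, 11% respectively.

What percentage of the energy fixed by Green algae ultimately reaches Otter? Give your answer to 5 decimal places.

Product of link efficiencies: 0.06 × 0.11 × 0.13 × 0.11 = 0.00009438
As a percentage: 0.00009438 × 100 = 0.00944%

0.00944%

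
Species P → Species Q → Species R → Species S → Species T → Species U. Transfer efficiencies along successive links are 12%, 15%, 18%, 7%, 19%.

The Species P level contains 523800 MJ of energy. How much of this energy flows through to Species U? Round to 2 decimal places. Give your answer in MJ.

Species Q: 523800 × 0.12 = 62856 MJ
Species R: 62856 × 0.15 = 9428.4 MJ
Species S: 9428.4 × 0.18 = 1697.112 MJ
Species T: 1697.112 × 0.07 = 118.79784 MJ
Species U: 118.79784 × 0.19 = 22.5715896 MJ

22.57 MJ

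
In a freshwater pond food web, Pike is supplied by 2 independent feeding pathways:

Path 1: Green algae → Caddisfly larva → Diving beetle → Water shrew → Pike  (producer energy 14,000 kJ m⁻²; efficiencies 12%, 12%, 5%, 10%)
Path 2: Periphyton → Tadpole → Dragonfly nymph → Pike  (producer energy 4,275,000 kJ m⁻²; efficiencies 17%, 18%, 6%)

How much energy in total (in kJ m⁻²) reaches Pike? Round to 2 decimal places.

Path 1: 14000 × 0.12 × 0.12 × 0.05 × 0.1 = 1.008 kJ m⁻²
Path 2: 4275000 × 0.17 × 0.18 × 0.06 = 7848.9 kJ m⁻²
Total at Pike: 1.008 + 7848.9 = 7849.908 kJ m⁻²

7849.91 kJ m⁻²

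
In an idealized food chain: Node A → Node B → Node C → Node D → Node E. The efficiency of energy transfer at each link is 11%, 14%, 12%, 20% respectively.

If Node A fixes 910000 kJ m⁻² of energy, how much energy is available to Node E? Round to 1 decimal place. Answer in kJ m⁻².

Node B: 910000 × 0.11 = 100100 kJ m⁻²
Node C: 100100 × 0.14 = 14014 kJ m⁻²
Node D: 14014 × 0.12 = 1681.68 kJ m⁻²
Node E: 1681.68 × 0.2 = 336.336 kJ m⁻²

336.3 kJ m⁻²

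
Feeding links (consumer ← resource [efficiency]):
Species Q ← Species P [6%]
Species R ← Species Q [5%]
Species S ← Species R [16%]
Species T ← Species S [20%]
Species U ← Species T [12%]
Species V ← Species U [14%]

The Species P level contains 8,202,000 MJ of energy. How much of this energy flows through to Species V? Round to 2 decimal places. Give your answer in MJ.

13.23 MJ

Species Q: 8202000 × 0.06 = 492120 MJ
Species R: 492120 × 0.05 = 24606 MJ
Species S: 24606 × 0.16 = 3936.96 MJ
Species T: 3936.96 × 0.2 = 787.392 MJ
Species U: 787.392 × 0.12 = 94.48704 MJ
Species V: 94.48704 × 0.14 = 13.2281856 MJ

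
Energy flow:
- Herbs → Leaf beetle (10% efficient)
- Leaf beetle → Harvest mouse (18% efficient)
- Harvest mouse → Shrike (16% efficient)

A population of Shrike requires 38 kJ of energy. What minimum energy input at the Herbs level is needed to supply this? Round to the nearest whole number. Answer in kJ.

Cumulative transfer efficiency: 0.1 × 0.18 × 0.16 = 0.00288
Herbs energy = 38 / 0.00288 = 13194 kJ

13194 kJ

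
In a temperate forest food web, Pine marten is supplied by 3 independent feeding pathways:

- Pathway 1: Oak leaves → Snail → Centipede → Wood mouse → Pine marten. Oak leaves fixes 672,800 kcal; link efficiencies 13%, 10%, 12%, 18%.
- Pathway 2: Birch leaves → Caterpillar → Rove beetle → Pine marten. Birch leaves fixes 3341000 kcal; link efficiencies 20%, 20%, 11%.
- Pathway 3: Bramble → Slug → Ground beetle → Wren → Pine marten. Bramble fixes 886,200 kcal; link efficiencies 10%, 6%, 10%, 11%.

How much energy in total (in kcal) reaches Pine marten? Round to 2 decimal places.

14947.81 kcal

Pathway 1: 672800 × 0.13 × 0.1 × 0.12 × 0.18 = 188.92224 kcal
Pathway 2: 3341000 × 0.2 × 0.2 × 0.11 = 14700.4 kcal
Pathway 3: 886200 × 0.1 × 0.06 × 0.1 × 0.11 = 58.4892 kcal
Total at Pine marten: 188.92224 + 14700.4 + 58.4892 = 14947.81144 kcal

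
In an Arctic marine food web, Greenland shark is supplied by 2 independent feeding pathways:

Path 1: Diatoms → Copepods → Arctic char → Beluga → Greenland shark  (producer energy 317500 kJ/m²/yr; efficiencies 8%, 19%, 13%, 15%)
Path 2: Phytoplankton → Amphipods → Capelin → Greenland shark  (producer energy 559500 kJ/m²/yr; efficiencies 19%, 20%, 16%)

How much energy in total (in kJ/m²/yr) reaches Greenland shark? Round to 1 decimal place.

Path 1: 317500 × 0.08 × 0.19 × 0.13 × 0.15 = 94.107 kJ/m²/yr
Path 2: 559500 × 0.19 × 0.2 × 0.16 = 3401.76 kJ/m²/yr
Total at Greenland shark: 94.107 + 3401.76 = 3495.867 kJ/m²/yr

3495.9 kJ/m²/yr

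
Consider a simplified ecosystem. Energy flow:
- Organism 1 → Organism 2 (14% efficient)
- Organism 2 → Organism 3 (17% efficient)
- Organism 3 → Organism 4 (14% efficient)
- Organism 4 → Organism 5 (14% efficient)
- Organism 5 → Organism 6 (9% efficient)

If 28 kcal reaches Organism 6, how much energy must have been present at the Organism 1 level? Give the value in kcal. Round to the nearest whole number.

666933 kcal

Cumulative transfer efficiency: 0.14 × 0.17 × 0.14 × 0.14 × 0.09 = 0.0000419832
Organism 1 energy = 28 / 0.0000419832 = 666933 kcal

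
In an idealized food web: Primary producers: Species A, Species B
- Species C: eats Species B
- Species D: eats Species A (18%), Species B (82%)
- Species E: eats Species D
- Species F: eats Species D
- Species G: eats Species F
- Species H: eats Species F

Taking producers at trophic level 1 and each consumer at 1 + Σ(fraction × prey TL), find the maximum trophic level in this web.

Species C: 1 + 1 = 2
Species D: 1 + (0.18×1 + 0.82×1) = 2
Species E: 1 + 2 = 3
Species F: 1 + 2 = 3
Species G: 1 + 3 = 4
Species H: 1 + 3 = 4

4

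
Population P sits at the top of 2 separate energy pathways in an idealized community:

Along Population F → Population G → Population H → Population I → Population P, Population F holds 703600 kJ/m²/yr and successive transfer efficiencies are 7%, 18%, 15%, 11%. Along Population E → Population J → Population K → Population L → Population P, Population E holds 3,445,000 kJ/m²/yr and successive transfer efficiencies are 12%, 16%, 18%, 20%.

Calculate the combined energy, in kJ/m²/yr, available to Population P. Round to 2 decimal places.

2527.46 kJ/m²/yr

Via Population F: 703600 × 0.07 × 0.18 × 0.15 × 0.11 = 146.27844 kJ/m²/yr
Via Population E: 3445000 × 0.12 × 0.16 × 0.18 × 0.2 = 2381.184 kJ/m²/yr
Total at Population P: 146.27844 + 2381.184 = 2527.46244 kJ/m²/yr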